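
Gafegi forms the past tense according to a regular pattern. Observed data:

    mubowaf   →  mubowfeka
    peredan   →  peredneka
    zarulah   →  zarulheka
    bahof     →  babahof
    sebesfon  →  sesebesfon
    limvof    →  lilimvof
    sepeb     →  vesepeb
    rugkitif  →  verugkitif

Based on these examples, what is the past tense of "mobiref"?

"mobiref" has last vowel 'e'. The one such stem in the data (sepeb → vesepeb) adds the prefix ve-, so the same rule applies.
The other patterns: stems whose last vowel is 'a' delete the last vowel and add -eka; stems whose last vowel is 'o' repeat the first consonant+vowel as a prefix.
So mobiref → vemobiref.

vemobiref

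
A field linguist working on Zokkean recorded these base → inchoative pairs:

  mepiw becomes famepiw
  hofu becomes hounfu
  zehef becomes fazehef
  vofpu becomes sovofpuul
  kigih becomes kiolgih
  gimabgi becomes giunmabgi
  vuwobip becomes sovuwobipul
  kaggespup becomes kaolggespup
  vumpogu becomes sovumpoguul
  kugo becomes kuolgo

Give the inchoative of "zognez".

fazognez

vumpogu and hofu both end in -u yet inflect differently (sovumpoguul, hounfu), so the final letter is not what conditions the rule; the first letter is.
"zognez" begins with z-. The one such stem in the data (zehef → fazehef) adds the prefix fa-, so the same rule applies.
So zognez → fazognez.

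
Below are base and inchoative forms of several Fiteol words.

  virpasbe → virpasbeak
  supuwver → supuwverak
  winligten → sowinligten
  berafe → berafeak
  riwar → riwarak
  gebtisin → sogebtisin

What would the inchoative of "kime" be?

winligten and berafe both have last vowel 'e' yet inflect differently (sowinligten, berafeak), so the last vowel is not what conditions the rule; the final letter is.
"kime" ends in -e. The stems ending in -e (berafe → berafeak, virpasbe → virpasbeak) add -ak.
The other pattern: stems ending in -n add the prefix so-.
So kime → kimeak.

kimeak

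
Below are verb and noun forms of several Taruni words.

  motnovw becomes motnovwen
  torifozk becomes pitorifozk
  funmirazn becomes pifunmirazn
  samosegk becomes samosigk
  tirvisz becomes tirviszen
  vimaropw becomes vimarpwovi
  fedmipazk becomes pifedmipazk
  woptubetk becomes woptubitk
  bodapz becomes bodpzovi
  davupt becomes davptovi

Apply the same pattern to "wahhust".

wahhusten

bodapz and tirvisz both end in -z yet inflect differently (bodpzovi, tirviszen), so the final letter is not what conditions the rule; the second-to-last letter is.
"wahhust" has second-to-last letter 's'. The one such stem in the data (tirvisz → tirviszen) adds -en, so the same rule applies.
So wahhust → wahhusten.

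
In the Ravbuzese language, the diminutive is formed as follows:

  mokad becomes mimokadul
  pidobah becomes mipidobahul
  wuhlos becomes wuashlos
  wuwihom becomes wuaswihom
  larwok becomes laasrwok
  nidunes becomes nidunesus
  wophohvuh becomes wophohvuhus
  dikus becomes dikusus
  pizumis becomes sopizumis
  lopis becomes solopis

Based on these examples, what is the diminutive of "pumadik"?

sopumadik

wuhlos and nidunes both end in -s yet inflect differently (wuashlos, nidunesus), so the final letter is not what conditions the rule; the last vowel is.
"pumadik" has last vowel 'i'. The stems whose last vowel is 'i' (pizumis → sopizumis, lopis → solopis) add the prefix so-.
The other patterns: stems whose last vowel is 'a' add mi- … -ul around the stem; stems whose last vowel is 'o' insert -as- after the first vowel; stems whose last vowel is 'e' or 'u' add -us.
So pumadik → sopumadik.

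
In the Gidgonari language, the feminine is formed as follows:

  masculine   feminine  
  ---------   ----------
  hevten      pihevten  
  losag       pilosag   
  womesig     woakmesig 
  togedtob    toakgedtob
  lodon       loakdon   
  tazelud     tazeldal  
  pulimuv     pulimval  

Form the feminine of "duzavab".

piduzavab

losag and womesig both end in -g yet inflect differently (pilosag, woakmesig), so the final letter is not what conditions the rule; the last vowel is.
"duzavab" has last vowel 'a'. The one such stem in the data (losag → pilosag) adds the prefix pi-, so the same rule applies.
The other patterns: stems whose last vowel is 'i' or 'o' insert -ak- after the first vowel; stems whose last vowel is 'u' delete the last vowel and add -al.
So duzavab → piduzavab.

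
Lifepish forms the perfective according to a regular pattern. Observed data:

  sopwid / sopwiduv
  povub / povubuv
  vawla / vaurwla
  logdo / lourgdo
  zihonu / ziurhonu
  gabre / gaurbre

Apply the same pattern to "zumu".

zuurmu

povub and zihonu both have last vowel 'u' yet inflect differently (povubuv, ziurhonu), so the last vowel is not what conditions the rule; whether the stem ends in a vowel or a consonant is.
"zumu" ends in a vowel. The stems ending in a vowel (vawla → vaurwla, logdo → lourgdo, zihonu → ziurhonu) insert -ur- after the first vowel.
The other pattern: stems ending in a consonant add -uv.
So zumu → zuurmu.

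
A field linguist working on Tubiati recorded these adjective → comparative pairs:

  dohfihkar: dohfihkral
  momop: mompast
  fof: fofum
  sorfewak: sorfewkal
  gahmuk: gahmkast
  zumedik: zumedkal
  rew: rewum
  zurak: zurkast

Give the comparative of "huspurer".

huspurral

gahmuk and sorfewak both end in -k yet inflect differently (gahmkast, sorfewkal), so the final letter is not what conditions the rule; the number of vowels is.
"huspurer" has 3 vowels. The stems with 3 vowels (sorfewak → sorfewkal, zumedik → zumedkal, dohfihkar → dohfihkral) delete the last vowel and add -al.
The other patterns: stems with 1 vowel add -um; stems with 2 vowels delete the last vowel and add -ast.
So huspurer → huspurral.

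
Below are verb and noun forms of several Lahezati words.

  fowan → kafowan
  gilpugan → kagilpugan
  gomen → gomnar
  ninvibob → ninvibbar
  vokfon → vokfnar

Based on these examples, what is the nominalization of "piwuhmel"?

fowan and gomen both end in -n yet inflect differently (kafowan, gomnar), so the final letter is not what conditions the rule; the last vowel is.
"piwuhmel" has last vowel 'e'. The one such stem in the data (gomen → gomnar) deletes the last vowel and adds -ar (as do ninvibob, vokfon), so the same rule applies.
So piwuhmel → piwuhmlar.

piwuhmlar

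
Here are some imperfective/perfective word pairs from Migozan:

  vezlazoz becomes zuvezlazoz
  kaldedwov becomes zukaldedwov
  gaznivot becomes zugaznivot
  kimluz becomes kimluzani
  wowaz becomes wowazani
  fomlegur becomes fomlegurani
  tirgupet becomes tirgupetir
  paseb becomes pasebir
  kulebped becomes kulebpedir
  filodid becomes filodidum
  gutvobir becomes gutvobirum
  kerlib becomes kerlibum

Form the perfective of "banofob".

vezlazoz and kimluz both end in -z yet inflect differently (zuvezlazoz, kimluzani), so the final letter is not what conditions the rule; the last vowel is.
"banofob" has last vowel 'o'. The stems whose last vowel is 'o' (vezlazoz → zuvezlazoz, kaldedwov → zukaldedwov, gaznivot → zugaznivot) add the prefix zu-.
The other patterns: stems whose last vowel is 'a' or 'u' add -ani; stems whose last vowel is 'e' add -ir; stems whose last vowel is 'i' add -um.
So banofob → zubanofob.

zubanofob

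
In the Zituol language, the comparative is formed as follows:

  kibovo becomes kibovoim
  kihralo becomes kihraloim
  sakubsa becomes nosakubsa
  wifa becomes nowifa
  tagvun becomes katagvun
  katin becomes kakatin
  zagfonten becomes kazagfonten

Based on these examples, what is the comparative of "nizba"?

nonizba

kibovo and katin both begin with k- yet inflect differently (kibovoim, kakatin), so the first letter is not what conditions the rule; the final letter is.
"nizba" ends in -a. The stems ending in -a (sakubsa → nosakubsa, wifa → nowifa) add the prefix no-.
So nizba → nonizba.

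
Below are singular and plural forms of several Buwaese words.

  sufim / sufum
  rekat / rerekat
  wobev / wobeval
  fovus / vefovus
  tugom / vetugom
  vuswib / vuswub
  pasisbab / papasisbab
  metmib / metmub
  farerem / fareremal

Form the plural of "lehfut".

farerem and sufim both end in -m yet inflect differently (fareremal, sufum), so the final letter is not what conditions the rule; the last vowel is.
"lehfut" has last vowel 'u'. The one such stem in the data (fovus → vefovus) adds the prefix ve-, so the same rule applies.
The other patterns: stems whose last vowel is 'e' add -al; stems whose last vowel is 'i' change the last vowel to 'u'; stems whose last vowel is 'a' repeat the first consonant+vowel as a prefix.
So lehfut → velehfut.

velehfut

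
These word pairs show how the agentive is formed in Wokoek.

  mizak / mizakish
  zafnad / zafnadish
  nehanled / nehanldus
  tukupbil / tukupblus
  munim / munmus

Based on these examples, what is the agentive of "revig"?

zafnad and nehanled both end in -d yet inflect differently (zafnadish, nehanldus), so the final letter is not what conditions the rule; the last vowel is.
"revig" has last vowel 'i'. The stems whose last vowel is 'i' (tukupbil → tukupblus, munim → munmus) delete the last vowel and add -us.
So revig → revgus.

revgus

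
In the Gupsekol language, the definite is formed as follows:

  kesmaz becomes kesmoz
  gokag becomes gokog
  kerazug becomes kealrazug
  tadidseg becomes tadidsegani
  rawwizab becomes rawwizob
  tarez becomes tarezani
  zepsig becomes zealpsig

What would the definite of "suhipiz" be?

sualhipiz

"suhipiz" has last vowel 'i'. The one such stem in the data (zepsig → zealpsig) inserts -al- after the first vowel (as does kerazug), so the same rule applies.
The other patterns: stems whose last vowel is 'e' add -ani; stems whose last vowel is 'a' change the last vowel to 'o'.
So suhipiz → sualhipiz.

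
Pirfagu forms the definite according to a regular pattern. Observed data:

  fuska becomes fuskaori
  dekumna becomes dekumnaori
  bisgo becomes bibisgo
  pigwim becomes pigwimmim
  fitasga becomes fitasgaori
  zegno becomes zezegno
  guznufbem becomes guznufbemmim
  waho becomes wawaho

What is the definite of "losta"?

bisgo and fuska both have 2 vowels yet inflect differently (bibisgo, fuskaori), so the number of vowels is not what conditions the rule; the final letter is.
"losta" ends in -a. The stems ending in -a (fuska → fuskaori, fitasga → fitasgaori, dekumna → dekumnaori) add -ori.
So losta → lostaori.

lostaori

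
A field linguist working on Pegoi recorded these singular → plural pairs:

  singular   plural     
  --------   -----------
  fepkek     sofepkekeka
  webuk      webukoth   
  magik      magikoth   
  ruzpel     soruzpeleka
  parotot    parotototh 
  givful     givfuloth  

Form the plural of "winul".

winuloth

ruzpel and givful both end in -l yet inflect differently (soruzpeleka, givfuloth), so the final letter is not what conditions the rule; the last vowel is.
"winul" has last vowel 'u'. The stems whose last vowel is 'u' (givful → givfuloth, webuk → webukoth) add -oth.
So winul → winuloth.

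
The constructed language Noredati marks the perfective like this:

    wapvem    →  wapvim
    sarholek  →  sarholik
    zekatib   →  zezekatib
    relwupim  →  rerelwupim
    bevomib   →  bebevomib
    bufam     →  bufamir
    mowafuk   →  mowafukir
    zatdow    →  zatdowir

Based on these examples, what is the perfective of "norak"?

wapvem and relwupim both end in -m yet inflect differently (wapvim, rerelwupim), so the final letter is not what conditions the rule; the last vowel is.
"norak" has last vowel 'a'. The one such stem in the data (bufam → bufamir) adds -ir, so the same rule applies.
So norak → norakir.

norakir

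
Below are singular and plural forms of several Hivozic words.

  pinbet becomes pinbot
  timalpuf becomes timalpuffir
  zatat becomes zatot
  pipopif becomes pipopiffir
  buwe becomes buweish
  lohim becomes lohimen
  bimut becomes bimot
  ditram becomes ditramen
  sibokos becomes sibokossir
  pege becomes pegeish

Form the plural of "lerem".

pege and pinbet both have last vowel 'e' yet inflect differently (pegeish, pinbot), so the last vowel is not what conditions the rule; the final letter is.
"lerem" ends in -m. The stems ending in -m (lohim → lohimen, ditram → ditramen) add -en.
So lerem → leremen.

leremen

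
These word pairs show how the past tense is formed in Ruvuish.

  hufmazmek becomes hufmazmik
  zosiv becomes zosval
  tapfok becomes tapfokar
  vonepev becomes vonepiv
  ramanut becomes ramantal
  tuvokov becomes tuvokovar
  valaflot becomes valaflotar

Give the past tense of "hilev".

hiliv

valaflot and ramanut both end in -t yet inflect differently (valaflotar, ramantal), so the final letter is not what conditions the rule; the last vowel is.
"hilev" has last vowel 'e'. The stems whose last vowel is 'e' (vonepev → vonepiv, hufmazmek → hufmazmik) change the last vowel to 'i'.
So hilev → hiliv.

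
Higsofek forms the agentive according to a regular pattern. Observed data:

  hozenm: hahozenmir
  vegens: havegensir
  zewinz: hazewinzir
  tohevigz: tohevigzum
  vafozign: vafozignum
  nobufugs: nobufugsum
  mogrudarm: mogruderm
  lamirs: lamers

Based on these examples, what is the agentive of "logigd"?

logigdum

"logigd" has second-to-last letter 'g'. The stems whose second-to-last letter is 'g' (tohevigz → tohevigzum, vafozign → vafozignum, nobufugs → nobufugsum) add -um.
So logigd → logigdum.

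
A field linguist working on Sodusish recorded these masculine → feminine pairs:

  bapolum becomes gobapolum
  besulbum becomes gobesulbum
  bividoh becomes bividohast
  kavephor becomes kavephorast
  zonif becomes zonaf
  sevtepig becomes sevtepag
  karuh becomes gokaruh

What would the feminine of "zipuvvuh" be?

"zipuvvuh" has last vowel 'u'. The stems whose last vowel is 'u' (karuh → gokaruh, besulbum → gobesulbum, bapolum → gobapolum) add the prefix go-.
The other patterns: stems whose last vowel is 'i' change the last vowel to 'a'; stems whose last vowel is 'o' add -ast.
So zipuvvuh → gozipuvvuh.

gozipuvvuh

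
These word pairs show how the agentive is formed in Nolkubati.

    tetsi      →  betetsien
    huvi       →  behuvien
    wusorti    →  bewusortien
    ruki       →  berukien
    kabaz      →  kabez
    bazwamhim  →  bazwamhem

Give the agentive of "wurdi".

bewurdien

wusorti and bazwamhim both have last vowel 'i' yet inflect differently (bewusortien, bazwamhem), so the last vowel is not what conditions the rule; the final letter is.
"wurdi" ends in -i. The stems ending in -i (wusorti → bewusortien, huvi → behuvien, ruki → berukien) add be- … -en around the stem.
So wurdi → bewurdien.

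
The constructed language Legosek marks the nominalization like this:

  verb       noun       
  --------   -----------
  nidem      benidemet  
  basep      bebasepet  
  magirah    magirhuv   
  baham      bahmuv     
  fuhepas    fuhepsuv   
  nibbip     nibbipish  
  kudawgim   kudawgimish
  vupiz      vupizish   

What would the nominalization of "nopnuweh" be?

benopnuwehet

nidem and baham both end in -m yet inflect differently (benidemet, bahmuv), so the final letter is not what conditions the rule; the last vowel is.
"nopnuweh" has last vowel 'e'. The stems whose last vowel is 'e' (nidem → benidemet, basep → bebasepet) add be- … -et around the stem.
The other patterns: stems whose last vowel is 'a' delete the last vowel and add -uv; stems whose last vowel is 'i' add -ish.
So nopnuweh → benopnuwehet.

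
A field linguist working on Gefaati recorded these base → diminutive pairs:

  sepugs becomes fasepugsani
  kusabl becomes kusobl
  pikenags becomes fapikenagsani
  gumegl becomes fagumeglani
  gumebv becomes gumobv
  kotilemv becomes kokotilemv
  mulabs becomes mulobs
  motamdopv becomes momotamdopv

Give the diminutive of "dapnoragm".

fadapnoragmani

"dapnoragm" has second-to-last letter 'g'. The stems whose second-to-last letter is 'g' (gumegl → fagumeglani, sepugs → fasepugsani, pikenags → fapikenagsani) add fa- … -ani around the stem.
So dapnoragm → fadapnoragmani.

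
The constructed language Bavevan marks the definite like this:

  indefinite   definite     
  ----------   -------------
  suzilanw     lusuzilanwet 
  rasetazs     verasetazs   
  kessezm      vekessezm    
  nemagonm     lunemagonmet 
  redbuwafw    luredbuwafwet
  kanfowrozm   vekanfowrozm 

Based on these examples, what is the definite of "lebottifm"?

lulebottifmet

"lebottifm" has second-to-last letter 'f'. The one such stem in the data (redbuwafw → luredbuwafwet) adds lu- … -et around the stem, so the same rule applies.
The other pattern: stems whose second-to-last letter is 'z' add the prefix ve-.
So lebottifm → lulebottifmet.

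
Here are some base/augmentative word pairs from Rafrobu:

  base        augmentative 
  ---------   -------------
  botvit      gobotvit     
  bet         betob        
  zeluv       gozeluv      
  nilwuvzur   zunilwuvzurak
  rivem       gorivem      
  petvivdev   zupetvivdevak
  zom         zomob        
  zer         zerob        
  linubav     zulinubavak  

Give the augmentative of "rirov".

zom and rivem both end in -m yet inflect differently (zomob, gorivem), so the final letter is not what conditions the rule; the number of vowels is.
"rirov" has 2 vowels. The stems with 2 vowels (rivem → gorivem, zeluv → gozeluv, botvit → gobotvit) add the prefix go-.
So rirov → gorirov.

gorirov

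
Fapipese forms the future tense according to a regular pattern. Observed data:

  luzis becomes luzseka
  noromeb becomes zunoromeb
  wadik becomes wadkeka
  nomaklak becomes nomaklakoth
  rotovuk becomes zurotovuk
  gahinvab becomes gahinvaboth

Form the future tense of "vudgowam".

vudgowamoth

nomaklak and wadik both end in -k yet inflect differently (nomaklakoth, wadkeka), so the final letter is not what conditions the rule; the last vowel is.
"vudgowam" has last vowel 'a'. The stems whose last vowel is 'a' (gahinvab → gahinvaboth, nomaklak → nomaklakoth) add -oth.
The other patterns: stems whose last vowel is 'i' delete the last vowel and add -eka; stems whose last vowel is 'e' or 'u' add the prefix zu-.
So vudgowam → vudgowamoth.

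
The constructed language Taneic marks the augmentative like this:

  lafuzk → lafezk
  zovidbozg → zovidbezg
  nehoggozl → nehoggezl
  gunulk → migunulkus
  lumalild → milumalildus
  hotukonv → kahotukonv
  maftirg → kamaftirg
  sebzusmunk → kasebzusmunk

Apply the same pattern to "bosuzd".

bosezd

lafuzk and gunulk both end in -k yet inflect differently (lafezk, migunulkus), so the final letter is not what conditions the rule; the second-to-last letter is.
"bosuzd" has second-to-last letter 'z'. The stems whose second-to-last letter is 'z' (lafuzk → lafezk, zovidbozg → zovidbezg, nehoggozl → nehoggezl) change the last vowel to 'e'.
So bosuzd → bosezd.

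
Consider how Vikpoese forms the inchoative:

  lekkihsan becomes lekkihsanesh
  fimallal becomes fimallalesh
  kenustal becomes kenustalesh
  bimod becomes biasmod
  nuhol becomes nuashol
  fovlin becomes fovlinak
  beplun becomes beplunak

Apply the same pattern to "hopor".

hoaspor

fimallal and nuhol both end in -l yet inflect differently (fimallalesh, nuashol), so the final letter is not what conditions the rule; the last vowel is.
"hopor" has last vowel 'o'. The stems whose last vowel is 'o' (bimod → biasmod, nuhol → nuashol) insert -as- after the first vowel.
So hopor → hoaspor.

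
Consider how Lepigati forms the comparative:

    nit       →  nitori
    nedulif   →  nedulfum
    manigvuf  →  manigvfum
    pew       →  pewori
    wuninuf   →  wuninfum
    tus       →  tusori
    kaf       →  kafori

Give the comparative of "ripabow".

ripabwum

nedulif and kaf both end in -f yet inflect differently (nedulfum, kafori), so the final letter is not what conditions the rule; the number of vowels is.
"ripabow" has 3 vowels. The stems with 3 vowels (nedulif → nedulfum, wuninuf → wuninfum, manigvuf → manigvfum) delete the last vowel and add -um.
The other pattern: stems with 1 vowel add -ori.
So ripabow → ripabwum.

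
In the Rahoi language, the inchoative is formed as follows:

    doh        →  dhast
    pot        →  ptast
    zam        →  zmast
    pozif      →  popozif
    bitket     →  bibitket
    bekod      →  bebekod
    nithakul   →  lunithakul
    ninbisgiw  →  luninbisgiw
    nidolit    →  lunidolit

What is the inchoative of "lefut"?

lelefut

pot and bitket both end in -t yet inflect differently (ptast, bibitket), so the final letter is not what conditions the rule; the number of vowels is.
"lefut" has 2 vowels. The stems with 2 vowels (pozif → popozif, bitket → bibitket, bekod → bebekod) repeat the first consonant+vowel as a prefix.
The other patterns: stems with 1 vowel delete the last vowel and add -ast; stems with 3 vowels add the prefix lu-.
So lefut → lelefut.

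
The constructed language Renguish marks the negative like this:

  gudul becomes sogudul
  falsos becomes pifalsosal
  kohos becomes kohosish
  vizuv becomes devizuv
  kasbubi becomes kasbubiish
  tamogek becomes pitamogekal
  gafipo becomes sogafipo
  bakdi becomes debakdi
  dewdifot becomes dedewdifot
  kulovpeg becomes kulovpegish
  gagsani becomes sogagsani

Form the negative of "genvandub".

gagsani and kasbubi both end in -i yet inflect differently (sogagsani, kasbubiish), so the final letter is not what conditions the rule; the first letter is.
"genvandub" begins with g-. The stems beginning with g- (gafipo → sogafipo, gagsani → sogagsani, gudul → sogudul) add the prefix so-.
So genvandub → sogenvandub.

sogenvandub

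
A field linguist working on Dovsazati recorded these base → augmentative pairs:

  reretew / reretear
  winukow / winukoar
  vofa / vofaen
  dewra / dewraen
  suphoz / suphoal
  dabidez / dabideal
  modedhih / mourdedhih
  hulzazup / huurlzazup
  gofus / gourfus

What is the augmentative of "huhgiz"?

winukow and suphoz both have last vowel 'o' yet inflect differently (winukoar, suphoal), so the last vowel is not what conditions the rule; the final letter is.
"huhgiz" ends in -z. The stems ending in -z (suphoz → suphoal, dabidez → dabideal) drop the final letter and add -al.
The other patterns: stems ending in -w drop the final letter and add -ar; stems ending in -a add -en; stems ending in -h, -p or -s insert -ur- after the first vowel.
So huhgiz → huhgial.

huhgial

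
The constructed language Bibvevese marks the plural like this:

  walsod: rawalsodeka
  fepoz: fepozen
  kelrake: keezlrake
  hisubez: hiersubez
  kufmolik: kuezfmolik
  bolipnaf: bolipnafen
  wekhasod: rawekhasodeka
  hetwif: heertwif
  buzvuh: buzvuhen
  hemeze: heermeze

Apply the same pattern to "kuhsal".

"kuhsal" begins with k-. The stems beginning with k- (kufmolik → kuezfmolik, kelrake → keezlrake) insert -ez- after the first vowel.
The other patterns: stems beginning with w- add ra- … -eka around the stem; stems beginning with h- insert -er- after the first vowel; stems beginning with b- or f- add -en.
So kuhsal → kuezhsal.

kuezhsal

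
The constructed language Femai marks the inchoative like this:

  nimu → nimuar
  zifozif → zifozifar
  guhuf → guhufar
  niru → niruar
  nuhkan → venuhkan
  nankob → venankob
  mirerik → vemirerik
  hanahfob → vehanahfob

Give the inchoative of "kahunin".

zifozif and mirerik both have last vowel 'i' yet inflect differently (zifozifar, vemirerik), so the last vowel is not what conditions the rule; the final letter is.
"kahunin" ends in -n. The one such stem in the data (nuhkan → venuhkan) adds the prefix ve-, so the same rule applies.
So kahunin → vekahunin.

vekahunin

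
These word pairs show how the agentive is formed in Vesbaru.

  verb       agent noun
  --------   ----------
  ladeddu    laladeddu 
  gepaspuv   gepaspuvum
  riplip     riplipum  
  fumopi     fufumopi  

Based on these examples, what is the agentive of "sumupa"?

gepaspuv and ladeddu both have last vowel 'u' yet inflect differently (gepaspuvum, laladeddu), so the last vowel is not what conditions the rule; whether the stem ends in a vowel or a consonant is.
"sumupa" ends in a vowel. The stems ending in a vowel (ladeddu → laladeddu, fumopi → fufumopi) repeat the first consonant+vowel as a prefix.
The other pattern: stems ending in a consonant add -um.
So sumupa → susumupa.

susumupa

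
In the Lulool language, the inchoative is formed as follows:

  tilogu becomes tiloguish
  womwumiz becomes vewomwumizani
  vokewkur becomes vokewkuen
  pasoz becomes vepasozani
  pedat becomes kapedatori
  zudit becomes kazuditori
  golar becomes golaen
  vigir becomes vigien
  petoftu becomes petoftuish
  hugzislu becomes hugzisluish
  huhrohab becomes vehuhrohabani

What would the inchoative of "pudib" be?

pedat and golar both have last vowel 'a' yet inflect differently (kapedatori, golaen), so the last vowel is not what conditions the rule; the final letter is.
"pudib" ends in -b. The one such stem in the data (huhrohab → vehuhrohabani) adds ve- … -ani around the stem, so the same rule applies.
The other patterns: stems ending in -t add ka- … -ori around the stem; stems ending in -r drop the final letter and add -en; stems ending in -u add -ish.
So pudib → vepudibani.

vepudibani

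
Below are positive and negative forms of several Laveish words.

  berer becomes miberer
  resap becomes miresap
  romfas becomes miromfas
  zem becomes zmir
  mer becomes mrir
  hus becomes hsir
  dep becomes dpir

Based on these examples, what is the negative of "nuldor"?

minuldor

berer and mer both end in -r yet inflect differently (miberer, mrir), so the final letter is not what conditions the rule; the number of vowels is.
"nuldor" has 2 vowels. The stems with 2 vowels (berer → miberer, resap → miresap, romfas → miromfas) add the prefix mi-.
The other pattern: stems with 1 vowel delete the last vowel and add -ir.
So nuldor → minuldor.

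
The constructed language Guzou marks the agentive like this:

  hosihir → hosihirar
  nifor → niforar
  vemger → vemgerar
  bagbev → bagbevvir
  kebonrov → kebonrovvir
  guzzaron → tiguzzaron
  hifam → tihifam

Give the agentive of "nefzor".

nefzorar

vemger and bagbev both have last vowel 'e' yet inflect differently (vemgerar, bagbevvir), so the last vowel is not what conditions the rule; the final letter is.
"nefzor" ends in -r. The stems ending in -r (hosihir → hosihirar, nifor → niforar, vemger → vemgerar) add -ar.
So nefzor → nefzorar.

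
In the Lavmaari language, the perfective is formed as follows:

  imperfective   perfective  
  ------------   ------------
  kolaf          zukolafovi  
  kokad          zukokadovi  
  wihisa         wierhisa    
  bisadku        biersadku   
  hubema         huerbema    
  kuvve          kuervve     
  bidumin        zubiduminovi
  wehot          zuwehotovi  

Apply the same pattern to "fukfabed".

zufukfabedovi

kolaf and hubema both have last vowel 'a' yet inflect differently (zukolafovi, huerbema), so the last vowel is not what conditions the rule; whether the stem ends in a vowel or a consonant is.
"fukfabed" ends in a consonant. The stems ending in a consonant (kolaf → zukolafovi, wehot → zuwehotovi, bidumin → zubiduminovi) add zu- … -ovi around the stem.
So fukfabed → zufukfabedovi.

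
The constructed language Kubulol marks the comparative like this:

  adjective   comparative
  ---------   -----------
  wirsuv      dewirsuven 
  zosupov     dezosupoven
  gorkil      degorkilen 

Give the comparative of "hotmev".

Every pair shown (wirsuv → dewirsuven, zosupov → dezosupoven, gorkil → degorkilen) follows the same rule: add de- … -en around the stem.
So hotmev → dehotmeven.

dehotmeven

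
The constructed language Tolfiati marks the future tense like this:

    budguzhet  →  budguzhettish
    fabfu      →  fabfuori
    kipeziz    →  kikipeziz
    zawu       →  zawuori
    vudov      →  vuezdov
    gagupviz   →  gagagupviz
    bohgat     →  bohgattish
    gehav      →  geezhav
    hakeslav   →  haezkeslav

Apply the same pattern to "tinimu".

bohgat and hakeslav both have last vowel 'a' yet inflect differently (bohgattish, haezkeslav), so the last vowel is not what conditions the rule; the final letter is.
"tinimu" ends in -u. The stems ending in -u (fabfu → fabfuori, zawu → zawuori) add -ori.
So tinimu → tinimuori.

tinimuori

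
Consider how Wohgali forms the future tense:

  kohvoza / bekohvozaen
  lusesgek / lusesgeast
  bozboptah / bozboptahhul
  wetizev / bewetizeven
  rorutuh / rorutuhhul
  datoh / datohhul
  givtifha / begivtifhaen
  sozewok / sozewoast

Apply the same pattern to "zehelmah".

zehelmahhul

datoh and sozewok both have last vowel 'o' yet inflect differently (datohhul, sozewoast), so the last vowel is not what conditions the rule; the final letter is.
"zehelmah" ends in -h. The stems ending in -h (bozboptah → bozboptahhul, rorutuh → rorutuhhul, datoh → datohhul) double the final consonant and add -ul.
So zehelmah → zehelmahhul.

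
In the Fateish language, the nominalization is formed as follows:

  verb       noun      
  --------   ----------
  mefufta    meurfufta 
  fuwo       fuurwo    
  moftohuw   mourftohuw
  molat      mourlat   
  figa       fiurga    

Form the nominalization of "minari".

Every pair shown (mefufta → meurfufta, fuwo → fuurwo, moftohuw → mourftohuw, …) follows the same rule: insert -ur- after the first vowel.
So minari → miurnari.

miurnari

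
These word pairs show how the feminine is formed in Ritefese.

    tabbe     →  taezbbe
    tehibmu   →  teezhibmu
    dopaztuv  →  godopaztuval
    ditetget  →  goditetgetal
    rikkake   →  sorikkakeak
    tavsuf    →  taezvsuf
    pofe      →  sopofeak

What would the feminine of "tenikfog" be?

teeznikfog

tabbe and rikkake both end in -e yet inflect differently (taezbbe, sorikkakeak), so the final letter is not what conditions the rule; the first letter is.
"tenikfog" begins with t-. The stems beginning with t- (tavsuf → taezvsuf, tehibmu → teezhibmu, tabbe → taezbbe) insert -ez- after the first vowel.
So tenikfog → teeznikfog.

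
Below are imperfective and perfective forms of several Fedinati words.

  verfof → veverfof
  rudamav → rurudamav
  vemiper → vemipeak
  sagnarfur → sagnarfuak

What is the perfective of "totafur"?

vemiper and verfof both begin with v- yet inflect differently (vemipeak, veverfof), so the first letter is not what conditions the rule; the final letter is.
"totafur" ends in -r. The stems ending in -r (sagnarfur → sagnarfuak, vemiper → vemipeak) drop the final letter and add -ak.
So totafur → totafuak.

totafuak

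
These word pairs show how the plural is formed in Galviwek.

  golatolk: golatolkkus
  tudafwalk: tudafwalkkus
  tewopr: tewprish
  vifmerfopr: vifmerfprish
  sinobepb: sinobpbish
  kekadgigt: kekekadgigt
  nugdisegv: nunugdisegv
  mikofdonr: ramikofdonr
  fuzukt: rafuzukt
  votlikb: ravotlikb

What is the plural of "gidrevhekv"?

ragidrevhekv

tewopr and mikofdonr both end in -r yet inflect differently (tewprish, ramikofdonr), so the final letter is not what conditions the rule; the second-to-last letter is.
"gidrevhekv" has second-to-last letter 'k'. The stems whose second-to-last letter is 'k' (fuzukt → rafuzukt, votlikb → ravotlikb) add the prefix ra-.
So gidrevhekv → ragidrevhekv.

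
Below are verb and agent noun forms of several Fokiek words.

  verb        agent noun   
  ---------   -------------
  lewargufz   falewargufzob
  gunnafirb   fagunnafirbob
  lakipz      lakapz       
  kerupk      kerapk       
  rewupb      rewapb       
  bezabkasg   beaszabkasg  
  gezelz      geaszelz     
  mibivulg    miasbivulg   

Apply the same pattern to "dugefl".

fadugeflob

lewargufz and lakipz both end in -z yet inflect differently (falewargufzob, lakapz), so the final letter is not what conditions the rule; the second-to-last letter is.
"dugefl" has second-to-last letter 'f'. The one such stem in the data (lewargufz → falewargufzob) adds fa- … -ob around the stem, so the same rule applies.
So dugefl → fadugeflob.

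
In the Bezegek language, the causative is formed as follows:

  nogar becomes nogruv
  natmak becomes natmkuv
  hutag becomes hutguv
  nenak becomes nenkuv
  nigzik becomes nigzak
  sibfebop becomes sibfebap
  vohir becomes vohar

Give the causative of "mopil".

natmak and nigzik both end in -k yet inflect differently (natmkuv, nigzak), so the final letter is not what conditions the rule; the last vowel is.
"mopil" has last vowel 'i'. The stems whose last vowel is 'i' (nigzik → nigzak, vohir → vohar) change the last vowel to 'a'.
So mopil → mopal.

mopal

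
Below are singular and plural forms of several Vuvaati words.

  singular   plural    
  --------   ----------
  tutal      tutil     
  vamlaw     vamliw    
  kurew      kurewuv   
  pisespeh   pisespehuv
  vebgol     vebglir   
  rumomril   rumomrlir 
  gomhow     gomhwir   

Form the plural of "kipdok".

kipdkir

vamlaw and kurew both end in -w yet inflect differently (vamliw, kurewuv), so the final letter is not what conditions the rule; the last vowel is.
"kipdok" has last vowel 'o'. The stems whose last vowel is 'o' (vebgol → vebglir, gomhow → gomhwir) delete the last vowel and add -ir.
So kipdok → kipdkir.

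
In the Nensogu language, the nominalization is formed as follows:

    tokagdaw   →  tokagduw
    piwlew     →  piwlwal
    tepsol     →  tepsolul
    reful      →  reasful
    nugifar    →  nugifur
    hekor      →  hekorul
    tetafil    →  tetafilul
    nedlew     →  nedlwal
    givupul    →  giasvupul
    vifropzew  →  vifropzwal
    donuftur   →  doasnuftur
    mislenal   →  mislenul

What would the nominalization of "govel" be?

nedlew and tokagdaw both end in -w yet inflect differently (nedlwal, tokagduw), so the final letter is not what conditions the rule; the last vowel is.
"govel" has last vowel 'e'. The stems whose last vowel is 'e' (nedlew → nedlwal, vifropzew → vifropzwal, piwlew → piwlwal) delete the last vowel and add -al.
So govel → govlal.

govlal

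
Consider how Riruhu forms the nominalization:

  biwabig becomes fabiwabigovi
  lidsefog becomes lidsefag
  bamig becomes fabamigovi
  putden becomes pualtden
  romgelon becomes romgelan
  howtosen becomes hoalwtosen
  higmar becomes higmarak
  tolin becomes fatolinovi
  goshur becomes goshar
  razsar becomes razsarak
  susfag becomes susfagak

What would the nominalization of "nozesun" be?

"nozesun" has last vowel 'u'. The one such stem in the data (goshur → goshar) changes the last vowel to 'a' (as do romgelon, lidsefog), so the same rule applies.
So nozesun → nozesan.

nozesan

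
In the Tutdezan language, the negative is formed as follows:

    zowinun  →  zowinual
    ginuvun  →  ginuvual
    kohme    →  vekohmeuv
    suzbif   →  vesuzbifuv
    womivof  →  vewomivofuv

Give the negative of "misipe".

"misipe" ends in -e. The one such stem in the data (kohme → vekohmeuv) adds ve- … -uv around the stem, so the same rule applies.
The other pattern: stems ending in -n drop the final letter and add -al.
So misipe → vemisipeuv.

vemisipeuv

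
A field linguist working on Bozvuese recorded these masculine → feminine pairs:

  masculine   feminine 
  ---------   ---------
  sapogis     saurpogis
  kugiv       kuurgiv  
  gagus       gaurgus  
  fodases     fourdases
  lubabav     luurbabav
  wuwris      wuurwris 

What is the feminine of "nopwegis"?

Every pair shown (sapogis → saurpogis, kugiv → kuurgiv, gagus → gaurgus, …) follows the same rule: insert -ur- after the first vowel.
So nopwegis → nourpwegis.

nourpwegis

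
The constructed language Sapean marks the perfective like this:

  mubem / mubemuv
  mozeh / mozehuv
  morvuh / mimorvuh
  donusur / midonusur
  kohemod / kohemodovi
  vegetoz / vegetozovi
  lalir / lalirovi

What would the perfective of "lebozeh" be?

mozeh and morvuh both end in -h yet inflect differently (mozehuv, mimorvuh), so the final letter is not what conditions the rule; the last vowel is.
"lebozeh" has last vowel 'e'. The stems whose last vowel is 'e' (mubem → mubemuv, mozeh → mozehuv) add -uv.
So lebozeh → lebozehuv.

lebozehuv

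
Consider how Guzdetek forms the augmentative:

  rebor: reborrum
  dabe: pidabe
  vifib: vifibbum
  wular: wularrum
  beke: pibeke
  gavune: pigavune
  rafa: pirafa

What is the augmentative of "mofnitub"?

"mofnitub" ends in a consonant. The stems ending in a consonant (rebor → reborrum, vifib → vifibbum, wular → wularrum) double the final consonant and add -um.
The other pattern: stems ending in a vowel add the prefix pi-.
So mofnitub → mofnitubbum.

mofnitubbum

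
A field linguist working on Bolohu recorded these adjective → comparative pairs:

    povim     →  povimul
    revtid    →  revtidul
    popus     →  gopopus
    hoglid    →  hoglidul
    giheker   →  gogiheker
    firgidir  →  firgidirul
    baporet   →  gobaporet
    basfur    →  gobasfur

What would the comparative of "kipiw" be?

firgidir and basfur both end in -r yet inflect differently (firgidirul, gobasfur), so the final letter is not what conditions the rule; the last vowel is.
"kipiw" has last vowel 'i'. The stems whose last vowel is 'i' (hoglid → hoglidul, revtid → revtidul, povim → povimul) add -ul.
So kipiw → kipiwul.

kipiwul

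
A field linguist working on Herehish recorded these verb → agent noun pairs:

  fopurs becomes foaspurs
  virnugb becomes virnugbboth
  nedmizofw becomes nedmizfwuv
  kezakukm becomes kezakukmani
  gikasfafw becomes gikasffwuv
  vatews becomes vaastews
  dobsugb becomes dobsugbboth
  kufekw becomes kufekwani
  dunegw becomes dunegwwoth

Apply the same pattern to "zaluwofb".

"zaluwofb" has second-to-last letter 'f'. The stems whose second-to-last letter is 'f' (nedmizofw → nedmizfwuv, gikasfafw → gikasffwuv) delete the last vowel and add -uv.
So zaluwofb → zaluwfbuv.

zaluwfbuv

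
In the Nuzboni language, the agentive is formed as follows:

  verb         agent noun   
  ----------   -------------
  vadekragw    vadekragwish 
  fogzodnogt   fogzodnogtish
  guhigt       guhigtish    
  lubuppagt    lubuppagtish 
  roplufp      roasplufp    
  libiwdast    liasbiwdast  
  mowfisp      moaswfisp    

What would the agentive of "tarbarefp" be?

fogzodnogt and libiwdast both end in -t yet inflect differently (fogzodnogtish, liasbiwdast), so the final letter is not what conditions the rule; the second-to-last letter is.
"tarbarefp" has second-to-last letter 'f'. The one such stem in the data (roplufp → roasplufp) inserts -as- after the first vowel (as do libiwdast, mowfisp), so the same rule applies.
The other pattern: stems whose second-to-last letter is 'g' add -ish.
So tarbarefp → taasrbarefp.

taasrbarefp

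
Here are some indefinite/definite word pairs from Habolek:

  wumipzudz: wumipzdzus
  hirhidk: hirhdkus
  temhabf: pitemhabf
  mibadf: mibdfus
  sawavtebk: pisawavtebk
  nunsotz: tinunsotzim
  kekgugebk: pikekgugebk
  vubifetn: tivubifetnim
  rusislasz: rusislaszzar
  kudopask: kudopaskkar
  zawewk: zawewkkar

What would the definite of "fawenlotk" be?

tifawenlotkim

sawavtebk and hirhidk both end in -k yet inflect differently (pisawavtebk, hirhdkus), so the final letter is not what conditions the rule; the second-to-last letter is.
"fawenlotk" has second-to-last letter 't'. The stems whose second-to-last letter is 't' (nunsotz → tinunsotzim, vubifetn → tivubifetnim) add ti- … -im around the stem.
So fawenlotk → tifawenlotkim.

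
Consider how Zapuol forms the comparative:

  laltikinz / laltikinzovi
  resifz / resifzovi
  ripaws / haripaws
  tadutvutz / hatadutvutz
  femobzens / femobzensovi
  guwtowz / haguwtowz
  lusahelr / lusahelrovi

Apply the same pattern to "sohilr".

guwtowz and resifz both end in -z yet inflect differently (haguwtowz, resifzovi), so the final letter is not what conditions the rule; the second-to-last letter is.
"sohilr" has second-to-last letter 'l'. The one such stem in the data (lusahelr → lusahelrovi) adds -ovi, so the same rule applies.
The other pattern: stems whose second-to-last letter is 't' or 'w' add the prefix ha-.
So sohilr → sohilrovi.

sohilrovi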